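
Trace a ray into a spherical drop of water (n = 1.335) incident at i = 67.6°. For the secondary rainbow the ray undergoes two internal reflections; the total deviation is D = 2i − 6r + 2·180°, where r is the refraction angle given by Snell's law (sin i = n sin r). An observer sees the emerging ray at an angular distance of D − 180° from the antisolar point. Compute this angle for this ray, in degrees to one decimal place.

sin r = sin 67.6° / 1.335 = 0.9245/1.335 = 0.6925; r = 43.83°.
D = 2·67.6° − 6·43.83° + 2·180° = 135.20° − 262.99° + 360° = 232.21°.
Angle from antisolar point = D − 180° = 52.21°.

52.2°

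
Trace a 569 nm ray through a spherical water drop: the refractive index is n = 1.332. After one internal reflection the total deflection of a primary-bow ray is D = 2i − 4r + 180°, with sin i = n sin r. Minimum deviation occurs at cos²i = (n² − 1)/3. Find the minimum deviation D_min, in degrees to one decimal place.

137.8°

cos²i = (1.77422 − 1)/3 = 0.25807; i = arccos(0.50801) = 59.469°.
sin r = sin 59.469°/1.332 = 0.64666; r = 40.290°.
D_min = 2·59.469° − 4·40.290° + 180° = 137.776°.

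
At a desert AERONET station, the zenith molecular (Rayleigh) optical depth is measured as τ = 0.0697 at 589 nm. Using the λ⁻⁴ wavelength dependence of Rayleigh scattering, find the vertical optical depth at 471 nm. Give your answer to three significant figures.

0.170

τ(471 nm) = τ(589 nm) × (589/471)⁴ = 0.0697 × (1.2505)⁴ = 0.0697 × 2.4456 = 0.1705.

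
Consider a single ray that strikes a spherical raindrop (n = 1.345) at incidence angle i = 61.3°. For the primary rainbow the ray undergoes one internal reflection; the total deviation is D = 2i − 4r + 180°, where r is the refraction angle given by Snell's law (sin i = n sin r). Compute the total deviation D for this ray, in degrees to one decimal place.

139.8°

sin r = sin 61.3° / 1.345 = 0.8771/1.345 = 0.6522; r = 40.70°.
D = 2·61.3° − 4·40.70° + 180° = 122.60° − 162.82° + 180° = 139.78°.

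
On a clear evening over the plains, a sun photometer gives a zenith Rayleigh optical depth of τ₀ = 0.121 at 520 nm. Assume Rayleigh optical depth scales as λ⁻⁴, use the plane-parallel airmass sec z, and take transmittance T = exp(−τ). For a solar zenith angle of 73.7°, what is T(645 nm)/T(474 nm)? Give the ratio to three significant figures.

1.56

Airmass: sec 73.7° = 3.5629.
τ(645 nm) = 0.121 × (520/645)⁴ × 3.5629 = 0.121 × 0.4224 × 3.5629 = 0.1821.
τ(474 nm) = 0.121 × (520/474)⁴ × 3.5629 = 0.121 × 1.4484 × 3.5629 = 0.6244.
T(645)/T(474) = exp(τ_B − τ_A) = exp(0.4423) = 1.5563.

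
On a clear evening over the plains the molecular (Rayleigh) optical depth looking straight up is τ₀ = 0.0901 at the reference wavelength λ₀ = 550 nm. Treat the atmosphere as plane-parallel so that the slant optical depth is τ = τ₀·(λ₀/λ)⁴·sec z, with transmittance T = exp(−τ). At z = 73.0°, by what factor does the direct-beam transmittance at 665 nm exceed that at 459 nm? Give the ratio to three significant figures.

1.63

Airmass: sec 73.0° = 3.4203.
τ(665 nm) = 0.0901 × (550/665)⁴ × 3.4203 = 0.0901 × 0.4679 × 3.4203 = 0.1442.
τ(459 nm) = 0.0901 × (550/459)⁴ × 3.4203 = 0.0901 × 2.0616 × 3.4203 = 0.6353.
T(665)/T(459) = exp(τ_B − τ_A) = exp(0.4911) = 1.6341.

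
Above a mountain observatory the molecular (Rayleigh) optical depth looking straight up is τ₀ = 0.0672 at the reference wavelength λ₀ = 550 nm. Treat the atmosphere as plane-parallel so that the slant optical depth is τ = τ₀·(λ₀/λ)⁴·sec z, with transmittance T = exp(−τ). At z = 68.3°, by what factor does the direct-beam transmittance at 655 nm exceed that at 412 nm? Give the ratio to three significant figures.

Airmass: sec 68.3° = 2.7046.
τ(655 nm) = 0.0672 × (550/655)⁴ × 2.7046 = 0.0672 × 0.4971 × 2.7046 = 0.0904.
τ(412 nm) = 0.0672 × (550/412)⁴ × 2.7046 = 0.0672 × 3.1759 × 2.7046 = 0.5772.
T(655)/T(412) = exp(τ_B − τ_A) = exp(0.4868) = 1.6272.

1.63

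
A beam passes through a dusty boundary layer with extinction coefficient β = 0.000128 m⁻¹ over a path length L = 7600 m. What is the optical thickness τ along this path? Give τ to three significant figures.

0.973

τ = β·L = 0.000128 × 7600 = 0.9728.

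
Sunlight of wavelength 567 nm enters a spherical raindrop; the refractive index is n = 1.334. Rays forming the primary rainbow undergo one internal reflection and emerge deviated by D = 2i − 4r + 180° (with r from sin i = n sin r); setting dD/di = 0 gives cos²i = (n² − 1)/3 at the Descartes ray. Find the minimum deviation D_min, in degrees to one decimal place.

138.1°

cos²i = (1.77956 − 1)/3 = 0.25985; i = arccos(0.50976) = 59.352°.
sin r = sin 59.352°/1.334 = 0.64492; r = 40.159°.
D_min = 2·59.352° − 4·40.159° + 180° = 138.067°.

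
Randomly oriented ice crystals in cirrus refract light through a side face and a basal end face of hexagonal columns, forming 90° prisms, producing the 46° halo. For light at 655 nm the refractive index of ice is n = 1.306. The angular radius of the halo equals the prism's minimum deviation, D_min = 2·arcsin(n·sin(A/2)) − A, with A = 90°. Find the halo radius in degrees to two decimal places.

n·sin(A/2) = 1.306 × sin 45° = 1.306 × 0.7071 = 0.9235.
D_min = 2·arcsin(0.9235) − 90° = 2 × 67.440° − 90° = 44.881°.

44.88°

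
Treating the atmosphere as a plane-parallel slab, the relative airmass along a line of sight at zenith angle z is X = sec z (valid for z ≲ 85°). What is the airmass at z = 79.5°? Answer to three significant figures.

X = sec z = 1/cos 79.5° = 1/0.1822 = 5.4874.

5.49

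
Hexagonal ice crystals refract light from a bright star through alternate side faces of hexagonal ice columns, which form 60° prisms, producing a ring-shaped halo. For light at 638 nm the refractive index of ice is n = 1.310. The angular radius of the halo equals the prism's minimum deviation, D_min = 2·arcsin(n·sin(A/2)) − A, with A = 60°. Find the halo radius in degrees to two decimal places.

21.84°

n·sin(A/2) = 1.310 × sin 30° = 1.310 × 0.5000 = 0.6550.
D_min = 2·arcsin(0.6550) − 60° = 2 × 40.920° − 60° = 21.839°.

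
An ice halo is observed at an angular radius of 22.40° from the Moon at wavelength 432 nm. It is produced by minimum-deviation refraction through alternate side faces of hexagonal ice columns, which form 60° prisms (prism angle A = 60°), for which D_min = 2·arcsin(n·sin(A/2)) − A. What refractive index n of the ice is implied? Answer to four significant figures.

1.317

Rearranging: n = sin((D_min + A)/2) / sin(A/2).
(D_min + A)/2 = (22.40° + 60°)/2 = 41.200°.
n = sin 41.200° / sin 30° = 0.6587 / 0.5000 = 1.3174.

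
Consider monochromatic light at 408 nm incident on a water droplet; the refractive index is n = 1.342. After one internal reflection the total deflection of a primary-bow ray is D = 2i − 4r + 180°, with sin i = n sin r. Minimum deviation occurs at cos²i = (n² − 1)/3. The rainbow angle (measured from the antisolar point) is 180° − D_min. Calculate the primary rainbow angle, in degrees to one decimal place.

cos²i = (1.80096 − 1)/3 = 0.26699; i = arccos(0.51671) = 58.888°.
sin r = sin 58.888°/1.342 = 0.63797; r = 39.641°.
D_min = 2·58.888° − 4·39.641° + 180° = 139.213°.
Rainbow angle = 180° − D_min = 40.787°.

40.8°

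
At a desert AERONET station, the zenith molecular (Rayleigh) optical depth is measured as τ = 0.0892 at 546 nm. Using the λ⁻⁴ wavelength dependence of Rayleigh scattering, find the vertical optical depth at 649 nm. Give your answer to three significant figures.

τ(649 nm) = τ(546 nm) × (546/649)⁴ = 0.0892 × (0.8413)⁴ = 0.0892 × 0.5009 = 0.0447.

0.0447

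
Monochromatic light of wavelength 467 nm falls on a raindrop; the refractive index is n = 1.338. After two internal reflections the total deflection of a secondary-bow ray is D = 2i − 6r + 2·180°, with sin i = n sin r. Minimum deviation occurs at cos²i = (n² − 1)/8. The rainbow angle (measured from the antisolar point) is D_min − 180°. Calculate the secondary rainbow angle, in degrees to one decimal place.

cos²i = (1.79024 − 1)/8 = 0.09878; i = arccos(0.31429) = 71.682°.
sin r = sin 71.682°/1.338 = 0.70951; r = 45.195°.
D_min = 2·71.682° − 6·45.195° + 360° = 232.193°.
Rainbow angle = D_min − 180° = 52.193°.

52.2°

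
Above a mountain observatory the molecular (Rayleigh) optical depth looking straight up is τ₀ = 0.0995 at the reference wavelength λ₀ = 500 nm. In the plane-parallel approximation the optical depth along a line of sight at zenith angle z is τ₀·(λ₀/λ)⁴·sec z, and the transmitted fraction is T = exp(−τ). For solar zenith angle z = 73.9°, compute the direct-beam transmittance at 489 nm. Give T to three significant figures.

sec 73.9° = 3.6060.
τ = 0.0995 × (500/489)⁴ × 3.6060 = 0.0995 × 1.0931 × 3.6060 = 0.3922.
T = exp(−0.3922) = 0.6756.

0.676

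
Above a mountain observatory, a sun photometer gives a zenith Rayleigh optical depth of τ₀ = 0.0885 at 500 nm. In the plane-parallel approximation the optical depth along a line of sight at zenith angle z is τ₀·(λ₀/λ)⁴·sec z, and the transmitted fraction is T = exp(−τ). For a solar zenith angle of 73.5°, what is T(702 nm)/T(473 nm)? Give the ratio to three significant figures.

Airmass: sec 73.5° = 3.5209.
τ(702 nm) = 0.0885 × (500/702)⁴ × 3.5209 = 0.0885 × 0.2574 × 3.5209 = 0.0802.
τ(473 nm) = 0.0885 × (500/473)⁴ × 3.5209 = 0.0885 × 1.2486 × 3.5209 = 0.3891.
T(702)/T(473) = exp(τ_B − τ_A) = exp(0.3089) = 1.3619.

1.36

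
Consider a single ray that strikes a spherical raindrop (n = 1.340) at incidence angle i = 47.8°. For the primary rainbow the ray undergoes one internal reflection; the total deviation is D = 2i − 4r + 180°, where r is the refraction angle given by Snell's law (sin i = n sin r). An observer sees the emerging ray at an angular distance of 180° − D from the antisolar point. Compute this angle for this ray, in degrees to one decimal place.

38.6°

sin r = sin 47.8° / 1.340 = 0.7408/1.340 = 0.5528; r = 33.56°.
D = 2·47.8° − 4·33.56° + 180° = 95.60° − 134.25° + 180° = 141.35°.
Angle from antisolar point = 180° − D = 38.65°.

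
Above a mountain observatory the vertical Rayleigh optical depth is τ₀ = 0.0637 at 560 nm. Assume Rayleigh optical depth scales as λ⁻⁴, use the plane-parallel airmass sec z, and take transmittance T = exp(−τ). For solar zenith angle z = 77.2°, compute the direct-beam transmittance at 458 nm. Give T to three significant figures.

sec 77.2° = 4.5137.
τ = 0.0637 × (560/458)⁴ × 4.5137 = 0.0637 × 2.2351 × 4.5137 = 0.6426.
T = exp(−0.6426) = 0.5259.

0.526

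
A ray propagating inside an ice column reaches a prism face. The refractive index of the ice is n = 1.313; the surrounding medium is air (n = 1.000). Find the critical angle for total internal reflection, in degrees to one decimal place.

sin θ_c = n_air / n = 1.000 / 1.313 = 0.7616.
θ_c = arcsin(0.7616) = 49.61°.

49.6°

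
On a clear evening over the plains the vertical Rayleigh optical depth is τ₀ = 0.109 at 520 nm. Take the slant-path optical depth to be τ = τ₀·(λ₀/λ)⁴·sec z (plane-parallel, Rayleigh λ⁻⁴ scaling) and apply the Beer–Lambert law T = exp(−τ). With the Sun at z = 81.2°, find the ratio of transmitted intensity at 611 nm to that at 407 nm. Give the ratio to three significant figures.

4.59

Airmass: sec 81.2° = 6.5366.
τ(611 nm) = 0.109 × (520/611)⁴ × 6.5366 = 0.109 × 0.5246 × 6.5366 = 0.3738.
τ(407 nm) = 0.109 × (520/407)⁴ × 6.5366 = 0.109 × 2.6646 × 6.5366 = 1.8985.
T(611)/T(407) = exp(τ_B − τ_A) = exp(1.5247) = 4.5938.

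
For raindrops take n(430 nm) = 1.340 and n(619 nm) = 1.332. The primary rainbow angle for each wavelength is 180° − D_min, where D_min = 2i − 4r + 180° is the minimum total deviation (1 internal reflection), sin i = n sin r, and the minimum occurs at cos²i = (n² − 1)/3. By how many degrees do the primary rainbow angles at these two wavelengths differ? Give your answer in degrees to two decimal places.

1.15°

At 430 nm (n = 1.340): cos²i = 0.26520 → i = 59.004°, r = 39.770°, D_min = 138.929°, rainbow angle = 41.071°.
At 619 nm (n = 1.332): cos²i = 0.25807 → i = 59.469°, r = 40.290°, D_min = 137.776°, rainbow angle = 42.224°.
Angular width = |41.071° − 42.224°| = 1.153°.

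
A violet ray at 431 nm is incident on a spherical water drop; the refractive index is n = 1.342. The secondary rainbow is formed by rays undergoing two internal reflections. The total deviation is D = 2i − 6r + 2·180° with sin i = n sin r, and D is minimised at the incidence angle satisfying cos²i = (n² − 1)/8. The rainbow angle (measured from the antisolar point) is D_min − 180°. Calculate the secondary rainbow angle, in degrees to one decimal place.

53.2°

cos²i = (1.80096 − 1)/8 = 0.10012; i = arccos(0.31642) = 71.554°.
sin r = sin 71.554°/1.342 = 0.70687; r = 44.981°.
D_min = 2·71.554° − 6·44.981° + 360° = 233.222°.
Rainbow angle = D_min − 180° = 53.222°.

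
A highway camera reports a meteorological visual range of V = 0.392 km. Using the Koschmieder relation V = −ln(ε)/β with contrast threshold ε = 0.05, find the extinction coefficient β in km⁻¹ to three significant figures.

β = −ln(0.05) / V = 2.996 / 0.392 = 7.6422 km⁻¹.

7.64 km⁻¹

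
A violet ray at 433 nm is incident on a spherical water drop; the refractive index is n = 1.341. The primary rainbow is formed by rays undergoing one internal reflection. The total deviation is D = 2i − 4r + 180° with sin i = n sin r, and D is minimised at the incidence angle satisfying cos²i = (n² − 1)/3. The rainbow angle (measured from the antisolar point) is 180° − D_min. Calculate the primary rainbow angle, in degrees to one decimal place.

cos²i = (1.79828 − 1)/3 = 0.26609; i = arccos(0.51584) = 58.946°.
sin r = sin 58.946°/1.341 = 0.63884; r = 39.705°.
D_min = 2·58.946° − 4·39.705° + 180° = 139.071°.
Rainbow angle = 180° − D_min = 40.929°.

40.9°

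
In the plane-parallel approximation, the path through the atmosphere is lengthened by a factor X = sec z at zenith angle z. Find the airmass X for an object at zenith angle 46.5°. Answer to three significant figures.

X = sec z = 1/cos 46.5° = 1/0.6884 = 1.4527.

1.45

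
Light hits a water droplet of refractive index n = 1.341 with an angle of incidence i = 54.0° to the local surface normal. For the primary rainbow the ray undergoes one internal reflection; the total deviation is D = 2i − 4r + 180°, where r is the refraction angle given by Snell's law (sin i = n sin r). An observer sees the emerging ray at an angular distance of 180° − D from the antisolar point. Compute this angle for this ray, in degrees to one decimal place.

40.4°

sin r = sin 54.0° / 1.341 = 0.8090/1.341 = 0.6033; r = 37.11°.
D = 2·54.0° − 4·37.11° + 180° = 108.00° − 148.42° + 180° = 139.58°.
Angle from antisolar point = 180° − D = 40.42°.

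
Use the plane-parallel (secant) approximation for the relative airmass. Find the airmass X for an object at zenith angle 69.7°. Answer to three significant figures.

X = sec z = 1/cos 69.7° = 1/0.3469 = 2.8824.

2.88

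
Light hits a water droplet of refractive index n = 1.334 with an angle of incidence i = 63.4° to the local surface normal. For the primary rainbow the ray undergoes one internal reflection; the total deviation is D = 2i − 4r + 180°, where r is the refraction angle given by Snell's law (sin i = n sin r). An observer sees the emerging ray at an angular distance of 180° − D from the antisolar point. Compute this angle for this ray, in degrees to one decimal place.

41.6°

sin r = sin 63.4° / 1.334 = 0.8942/1.334 = 0.6703; r = 42.09°.
D = 2·63.4° − 4·42.09° + 180° = 126.80° − 168.35° + 180° = 138.45°.
Angle from antisolar point = 180° − D = 41.55°.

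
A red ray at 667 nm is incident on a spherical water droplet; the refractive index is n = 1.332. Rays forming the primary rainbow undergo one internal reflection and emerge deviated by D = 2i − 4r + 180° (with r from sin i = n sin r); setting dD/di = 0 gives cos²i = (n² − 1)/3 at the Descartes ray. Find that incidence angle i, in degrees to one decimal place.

59.5°

cos²i = (1.332² − 1)/3 = (1.77422 − 1)/3 = 0.25807.
cos i = 0.50801, so i = 59.469°.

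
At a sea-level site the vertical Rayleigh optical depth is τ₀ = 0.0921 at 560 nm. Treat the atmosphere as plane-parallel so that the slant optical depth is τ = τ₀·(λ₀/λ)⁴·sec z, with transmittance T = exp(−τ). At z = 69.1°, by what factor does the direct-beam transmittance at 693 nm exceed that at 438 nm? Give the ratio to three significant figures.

1.79

Airmass: sec 69.1° = 2.8032.
τ(693 nm) = 0.0921 × (560/693)⁴ × 2.8032 = 0.0921 × 0.4264 × 2.8032 = 0.1101.
τ(438 nm) = 0.0921 × (560/438)⁴ × 2.8032 = 0.0921 × 2.6721 × 2.8032 = 0.6899.
T(693)/T(438) = exp(τ_B − τ_A) = exp(0.5798) = 1.7857.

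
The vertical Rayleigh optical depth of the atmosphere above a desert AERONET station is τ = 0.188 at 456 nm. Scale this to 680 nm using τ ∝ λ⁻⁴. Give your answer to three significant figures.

τ(680 nm) = τ(456 nm) × (456/680)⁴ = 0.188 × (0.6706)⁴ = 0.188 × 0.2022 = 0.0380.

0.0380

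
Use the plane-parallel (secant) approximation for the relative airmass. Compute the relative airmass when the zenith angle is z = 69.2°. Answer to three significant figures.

X = sec z = 1/cos 69.2° = 1/0.3551 = 2.8161.

2.82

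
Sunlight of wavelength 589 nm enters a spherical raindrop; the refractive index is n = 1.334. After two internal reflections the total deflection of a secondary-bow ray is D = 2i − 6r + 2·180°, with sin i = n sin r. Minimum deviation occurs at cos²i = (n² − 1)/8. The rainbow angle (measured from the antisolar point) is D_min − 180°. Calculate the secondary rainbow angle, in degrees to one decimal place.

51.2°

cos²i = (1.77956 − 1)/8 = 0.09744; i = arccos(0.31216) = 71.810°.
sin r = sin 71.810°/1.334 = 0.71217; r = 45.411°.
D_min = 2·71.810° − 6·45.411° + 360° = 231.153°.
Rainbow angle = D_min − 180° = 51.153°.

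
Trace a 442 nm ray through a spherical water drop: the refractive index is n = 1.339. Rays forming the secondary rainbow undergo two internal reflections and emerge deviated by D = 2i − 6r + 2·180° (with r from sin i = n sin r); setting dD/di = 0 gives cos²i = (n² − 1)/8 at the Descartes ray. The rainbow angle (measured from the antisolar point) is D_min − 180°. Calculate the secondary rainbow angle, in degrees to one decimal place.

52.5°

cos²i = (1.79292 − 1)/8 = 0.09912; i = arccos(0.31483) = 71.650°.
sin r = sin 71.650°/1.339 = 0.70885; r = 45.141°.
D_min = 2·71.650° − 6·45.141° + 360° = 232.451°.
Rainbow angle = D_min − 180° = 52.451°.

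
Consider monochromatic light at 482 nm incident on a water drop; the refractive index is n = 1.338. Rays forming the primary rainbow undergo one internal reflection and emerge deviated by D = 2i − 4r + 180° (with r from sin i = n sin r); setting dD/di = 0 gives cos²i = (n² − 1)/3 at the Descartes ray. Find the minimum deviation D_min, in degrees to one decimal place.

138.6°

cos²i = (1.79024 − 1)/3 = 0.26341; i = arccos(0.51324) = 59.120°.
sin r = sin 59.120°/1.338 = 0.64144; r = 39.899°.
D_min = 2·59.120° − 4·39.899° + 180° = 138.643°.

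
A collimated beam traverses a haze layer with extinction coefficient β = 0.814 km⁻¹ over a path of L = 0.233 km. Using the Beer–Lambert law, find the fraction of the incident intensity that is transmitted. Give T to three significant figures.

0.827

τ = β·L = 0.814 × 0.233 = 0.1897.
T = exp(−0.1897) = 0.8272.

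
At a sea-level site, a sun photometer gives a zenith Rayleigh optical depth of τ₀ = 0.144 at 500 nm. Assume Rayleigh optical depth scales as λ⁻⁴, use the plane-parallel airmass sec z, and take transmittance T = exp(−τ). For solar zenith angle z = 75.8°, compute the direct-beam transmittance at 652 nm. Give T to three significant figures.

0.816

sec 75.8° = 4.0765.
τ = 0.144 × (500/652)⁴ × 4.0765 = 0.144 × 0.3459 × 4.0765 = 0.2030.
T = exp(−0.2030) = 0.8163.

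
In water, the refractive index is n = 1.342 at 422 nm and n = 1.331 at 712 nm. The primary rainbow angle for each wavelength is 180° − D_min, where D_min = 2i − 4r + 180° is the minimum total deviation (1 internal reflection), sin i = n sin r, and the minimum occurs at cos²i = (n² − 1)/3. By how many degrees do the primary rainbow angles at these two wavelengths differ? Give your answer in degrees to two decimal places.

At 422 nm (n = 1.342): cos²i = 0.26699 → i = 58.888°, r = 39.641°, D_min = 139.213°, rainbow angle = 40.787°.
At 712 nm (n = 1.331): cos²i = 0.25719 → i = 59.527°, r = 40.356°, D_min = 137.630°, rainbow angle = 42.370°.
Angular width = |40.787° − 42.370°| = 1.583°.

1.58°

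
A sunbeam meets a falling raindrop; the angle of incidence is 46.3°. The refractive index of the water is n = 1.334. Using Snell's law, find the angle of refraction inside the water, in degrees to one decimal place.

Snell: sin θ_r = sin θ_i / n = sin 46.3° / 1.334 = 0.7230 / 1.334 = 0.5420.
θ_r = arcsin(0.5420) = 32.82°.

32.8°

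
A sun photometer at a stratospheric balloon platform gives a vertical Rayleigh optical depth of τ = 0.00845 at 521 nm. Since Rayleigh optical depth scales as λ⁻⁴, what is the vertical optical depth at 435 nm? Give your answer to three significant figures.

τ(435 nm) = τ(521 nm) × (521/435)⁴ = 0.00845 × (1.1977)⁴ = 0.00845 × 2.0578 = 0.0174.

0.0174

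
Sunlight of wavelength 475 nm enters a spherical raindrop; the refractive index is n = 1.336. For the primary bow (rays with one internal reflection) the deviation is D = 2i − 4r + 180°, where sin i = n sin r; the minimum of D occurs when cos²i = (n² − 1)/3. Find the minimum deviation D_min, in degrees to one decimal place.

cos²i = (1.78490 − 1)/3 = 0.26163; i = arccos(0.51150) = 59.236°.
sin r = sin 59.236°/1.336 = 0.64318; r = 40.029°.
D_min = 2·59.236° − 4·40.029° + 180° = 138.356°.

138.4°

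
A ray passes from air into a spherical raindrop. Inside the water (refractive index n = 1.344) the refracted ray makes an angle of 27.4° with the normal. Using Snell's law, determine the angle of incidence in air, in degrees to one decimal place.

38.2°

Snell: sin θ_i = n · sin θ_r = 1.344 × sin 27.4° = 1.344 × 0.4602 = 0.6185.
θ_i = arcsin(0.6185) = 38.21°.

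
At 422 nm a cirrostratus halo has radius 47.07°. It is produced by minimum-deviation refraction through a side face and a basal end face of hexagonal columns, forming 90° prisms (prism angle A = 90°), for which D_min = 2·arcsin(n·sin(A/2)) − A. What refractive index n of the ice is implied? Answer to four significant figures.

1.316

Rearranging: n = sin((D_min + A)/2) / sin(A/2).
(D_min + A)/2 = (47.07° + 90°)/2 = 68.535°.
n = sin 68.535° / sin 45° = 0.9306 / 0.7071 = 1.3161.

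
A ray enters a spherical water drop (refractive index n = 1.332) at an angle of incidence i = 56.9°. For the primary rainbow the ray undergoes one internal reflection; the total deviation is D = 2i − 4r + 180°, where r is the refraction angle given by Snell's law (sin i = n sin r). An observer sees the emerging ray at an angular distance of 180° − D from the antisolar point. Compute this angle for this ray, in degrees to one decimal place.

sin r = sin 56.9° / 1.332 = 0.8377/1.332 = 0.6289; r = 38.97°.
D = 2·56.9° − 4·38.97° + 180° = 113.80° − 155.88° + 180° = 137.92°.
Angle from antisolar point = 180° − D = 42.08°.

42.1°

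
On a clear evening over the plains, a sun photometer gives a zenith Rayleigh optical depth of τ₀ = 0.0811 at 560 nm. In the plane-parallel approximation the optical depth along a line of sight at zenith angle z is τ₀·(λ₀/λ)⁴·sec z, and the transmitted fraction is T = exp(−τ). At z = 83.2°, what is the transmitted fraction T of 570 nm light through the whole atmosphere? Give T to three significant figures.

sec 83.2° = 8.4457.
τ = 0.0811 × (560/570)⁴ × 8.4457 = 0.0811 × 0.9316 × 8.4457 = 0.6381.
T = exp(−0.6381) = 0.5283.

0.528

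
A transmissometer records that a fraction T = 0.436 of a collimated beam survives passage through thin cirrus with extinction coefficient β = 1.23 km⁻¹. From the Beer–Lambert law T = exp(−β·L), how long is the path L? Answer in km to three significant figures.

Beer–Lambert: T = exp(−βL) ⇒ L = −ln(T)/β = −ln(0.436)/1.23 = 0.8301/1.23 = 0.6749 km.

0.675 km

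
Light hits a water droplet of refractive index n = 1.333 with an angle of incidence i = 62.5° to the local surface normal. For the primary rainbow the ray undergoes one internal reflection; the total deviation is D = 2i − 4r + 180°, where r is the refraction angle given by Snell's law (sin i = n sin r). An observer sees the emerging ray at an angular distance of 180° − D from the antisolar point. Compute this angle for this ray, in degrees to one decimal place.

41.9°

sin r = sin 62.5° / 1.333 = 0.8870/1.333 = 0.6654; r = 41.71°.
D = 2·62.5° − 4·41.71° + 180° = 125.00° − 166.86° + 180° = 138.14°.
Angle from antisolar point = 180° − D = 41.86°.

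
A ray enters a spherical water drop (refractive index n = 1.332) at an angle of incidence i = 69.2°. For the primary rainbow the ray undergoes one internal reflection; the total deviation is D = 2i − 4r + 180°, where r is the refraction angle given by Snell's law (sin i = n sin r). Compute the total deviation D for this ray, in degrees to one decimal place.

sin r = sin 69.2° / 1.332 = 0.9348/1.332 = 0.7018; r = 44.57°.
D = 2·69.2° − 4·44.57° + 180° = 138.40° − 178.29° + 180° = 140.11°.

140.1°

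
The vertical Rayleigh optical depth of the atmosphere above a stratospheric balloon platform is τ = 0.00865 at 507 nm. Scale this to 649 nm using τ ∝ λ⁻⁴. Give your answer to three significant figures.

0.00322

τ(649 nm) = τ(507 nm) × (507/649)⁴ = 0.00865 × (0.7812)⁴ = 0.00865 × 0.3724 = 0.0032.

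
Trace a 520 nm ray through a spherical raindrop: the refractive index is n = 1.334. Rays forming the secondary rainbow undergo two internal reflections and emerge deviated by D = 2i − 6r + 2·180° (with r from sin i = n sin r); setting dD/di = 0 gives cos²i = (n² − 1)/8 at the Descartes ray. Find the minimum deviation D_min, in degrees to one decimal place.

231.2°

cos²i = (1.77956 − 1)/8 = 0.09744; i = arccos(0.31216) = 71.810°.
sin r = sin 71.810°/1.334 = 0.71217; r = 45.411°.
D_min = 2·71.810° − 6·45.411° + 360° = 231.153°.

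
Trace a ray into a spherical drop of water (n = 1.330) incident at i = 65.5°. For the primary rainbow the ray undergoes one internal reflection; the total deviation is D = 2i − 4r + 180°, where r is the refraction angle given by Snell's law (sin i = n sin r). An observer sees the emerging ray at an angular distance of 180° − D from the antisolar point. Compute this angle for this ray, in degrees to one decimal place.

sin r = sin 65.5° / 1.330 = 0.9100/1.330 = 0.6842; r = 43.17°.
D = 2·65.5° − 4·43.17° + 180° = 131.00° − 172.69° + 180° = 138.31°.
Angle from antisolar point = 180° − D = 41.69°.

41.7°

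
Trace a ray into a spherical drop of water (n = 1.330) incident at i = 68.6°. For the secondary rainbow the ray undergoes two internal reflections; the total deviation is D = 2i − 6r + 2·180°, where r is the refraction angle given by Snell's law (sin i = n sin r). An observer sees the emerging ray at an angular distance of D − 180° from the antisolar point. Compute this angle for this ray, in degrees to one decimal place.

50.6°

sin r = sin 68.6° / 1.330 = 0.9311/1.330 = 0.7000; r = 44.43°.
D = 2·68.6° − 6·44.43° + 2·180° = 137.20° − 266.58° + 360° = 230.62°.
Angle from antisolar point = D − 180° = 50.62°.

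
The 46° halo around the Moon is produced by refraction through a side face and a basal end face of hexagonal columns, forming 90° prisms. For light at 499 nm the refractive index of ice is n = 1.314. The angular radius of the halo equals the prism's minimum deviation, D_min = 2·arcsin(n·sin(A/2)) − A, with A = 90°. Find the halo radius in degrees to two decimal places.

46.60°

n·sin(A/2) = 1.314 × sin 45° = 1.314 × 0.7071 = 0.9291.
D_min = 2·arcsin(0.9291) − 90° = 2 × 68.301° − 90° = 46.602°.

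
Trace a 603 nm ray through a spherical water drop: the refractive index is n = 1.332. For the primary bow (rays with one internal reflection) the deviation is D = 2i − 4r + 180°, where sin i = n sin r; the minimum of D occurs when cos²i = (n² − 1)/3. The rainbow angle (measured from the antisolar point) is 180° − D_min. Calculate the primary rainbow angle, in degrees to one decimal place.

cos²i = (1.77422 − 1)/3 = 0.25807; i = arccos(0.50801) = 59.469°.
sin r = sin 59.469°/1.332 = 0.64666; r = 40.290°.
D_min = 2·59.469° − 4·40.290° + 180° = 137.776°.
Rainbow angle = 180° − D_min = 42.224°.

42.2°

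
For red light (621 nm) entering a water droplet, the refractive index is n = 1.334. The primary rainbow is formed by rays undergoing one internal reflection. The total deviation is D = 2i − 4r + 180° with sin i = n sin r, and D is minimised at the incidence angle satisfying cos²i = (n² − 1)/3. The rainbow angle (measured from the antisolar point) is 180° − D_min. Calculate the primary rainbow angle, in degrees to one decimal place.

41.9°

cos²i = (1.77956 − 1)/3 = 0.25985; i = arccos(0.50976) = 59.352°.
sin r = sin 59.352°/1.334 = 0.64492; r = 40.159°.
D_min = 2·59.352° − 4·40.159° + 180° = 138.067°.
Rainbow angle = 180° − D_min = 41.933°.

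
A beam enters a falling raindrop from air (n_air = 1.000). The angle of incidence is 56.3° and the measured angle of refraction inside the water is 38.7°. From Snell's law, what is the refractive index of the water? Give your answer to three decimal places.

1.331

n = sin θ_i / sin θ_r = sin 56.3° / sin 38.7° = 0.8320 / 0.6252 = 1.3306.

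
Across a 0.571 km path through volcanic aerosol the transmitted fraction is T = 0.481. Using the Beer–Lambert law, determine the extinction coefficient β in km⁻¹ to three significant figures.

1.28 km⁻¹

Beer–Lambert: T = exp(−βL) ⇒ β = −ln(T)/L = −ln(0.481)/0.571 = 0.7319/0.571 = 1.282 km⁻¹.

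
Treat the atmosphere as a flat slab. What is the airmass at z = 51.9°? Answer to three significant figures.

X = sec z = 1/cos 51.9° = 1/0.6170 = 1.6207.

1.62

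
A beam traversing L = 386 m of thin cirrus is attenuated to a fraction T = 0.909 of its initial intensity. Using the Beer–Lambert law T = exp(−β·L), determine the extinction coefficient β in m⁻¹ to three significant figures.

0.000247 m⁻¹

Beer–Lambert: T = exp(−βL) ⇒ β = −ln(T)/L = −ln(0.909)/386 = 0.0954/386 = 0.0002472 m⁻¹.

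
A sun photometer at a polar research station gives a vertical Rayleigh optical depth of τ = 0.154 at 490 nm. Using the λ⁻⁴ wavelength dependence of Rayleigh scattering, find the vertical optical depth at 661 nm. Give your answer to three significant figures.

τ(661 nm) = τ(490 nm) × (490/661)⁴ = 0.154 × (0.7413)⁴ = 0.154 × 0.3020 = 0.0465.

0.0465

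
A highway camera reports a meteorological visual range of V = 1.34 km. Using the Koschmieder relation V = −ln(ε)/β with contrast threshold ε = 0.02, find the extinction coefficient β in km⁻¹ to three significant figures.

2.92 km⁻¹

β = −ln(0.02) / V = 3.912 / 1.34 = 2.9194 km⁻¹.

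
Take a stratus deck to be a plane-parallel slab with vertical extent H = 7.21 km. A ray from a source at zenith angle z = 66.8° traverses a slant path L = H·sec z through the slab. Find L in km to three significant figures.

18.3 km

sec z = 1/cos 66.8° = 2.5384.
L = 7.21 × 2.5384 = 18.302 km.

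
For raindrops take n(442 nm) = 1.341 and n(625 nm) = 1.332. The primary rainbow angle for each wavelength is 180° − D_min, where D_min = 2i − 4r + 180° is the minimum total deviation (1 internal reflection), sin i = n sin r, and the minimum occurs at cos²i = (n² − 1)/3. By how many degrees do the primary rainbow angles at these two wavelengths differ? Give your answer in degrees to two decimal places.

1.29°

At 442 nm (n = 1.341): cos²i = 0.26609 → i = 58.946°, r = 39.705°, D_min = 139.071°, rainbow angle = 40.929°.
At 625 nm (n = 1.332): cos²i = 0.25807 → i = 59.469°, r = 40.290°, D_min = 137.776°, rainbow angle = 42.224°.
Angular width = |40.929° − 42.224°| = 1.295°.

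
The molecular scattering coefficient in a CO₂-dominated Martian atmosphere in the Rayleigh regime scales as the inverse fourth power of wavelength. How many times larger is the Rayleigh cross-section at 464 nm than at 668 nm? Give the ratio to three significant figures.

Rayleigh scattering ∝ λ⁻⁴, so the ratio of coefficients is the inverse fourth power of the wavelength ratio.
σ(464)/σ(668) = (668/464)⁴ = (1.4397)⁴ = 4.296.

4.30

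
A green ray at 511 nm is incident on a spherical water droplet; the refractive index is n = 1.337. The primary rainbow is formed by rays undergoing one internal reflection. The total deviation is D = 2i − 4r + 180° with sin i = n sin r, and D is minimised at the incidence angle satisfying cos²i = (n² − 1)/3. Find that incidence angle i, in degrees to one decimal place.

59.2°

cos²i = (1.337² − 1)/3 = (1.78757 − 1)/3 = 0.26252.
cos i = 0.51237, so i = 59.178°.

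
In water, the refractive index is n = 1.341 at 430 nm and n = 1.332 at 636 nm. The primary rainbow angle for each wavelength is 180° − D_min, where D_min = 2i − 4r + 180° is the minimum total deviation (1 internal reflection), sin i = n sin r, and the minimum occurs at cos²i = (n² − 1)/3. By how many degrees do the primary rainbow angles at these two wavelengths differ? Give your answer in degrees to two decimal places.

1.29°

At 430 nm (n = 1.341): cos²i = 0.26609 → i = 58.946°, r = 39.705°, D_min = 139.071°, rainbow angle = 40.929°.
At 636 nm (n = 1.332): cos²i = 0.25807 → i = 59.469°, r = 40.290°, D_min = 137.776°, rainbow angle = 42.224°.
Angular width = |40.929° − 42.224°| = 1.295°.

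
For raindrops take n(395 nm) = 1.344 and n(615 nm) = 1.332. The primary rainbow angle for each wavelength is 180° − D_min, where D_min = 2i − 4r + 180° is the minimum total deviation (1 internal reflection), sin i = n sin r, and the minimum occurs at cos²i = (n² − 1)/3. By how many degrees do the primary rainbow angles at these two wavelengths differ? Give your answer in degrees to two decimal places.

1.72°

At 395 nm (n = 1.344): cos²i = 0.26878 → i = 58.772°, r = 39.512°, D_min = 139.495°, rainbow angle = 40.505°.
At 615 nm (n = 1.332): cos²i = 0.25807 → i = 59.469°, r = 40.290°, D_min = 137.776°, rainbow angle = 42.224°.
Angular width = |40.505° − 42.224°| = 1.719°.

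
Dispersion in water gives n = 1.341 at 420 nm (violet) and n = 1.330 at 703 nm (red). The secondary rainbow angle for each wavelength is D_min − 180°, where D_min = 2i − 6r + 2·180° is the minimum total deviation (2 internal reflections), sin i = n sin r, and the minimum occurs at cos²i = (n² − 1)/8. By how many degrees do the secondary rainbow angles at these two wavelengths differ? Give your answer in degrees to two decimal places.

At 420 nm (n = 1.341): cos²i = 0.09979 → i = 71.586°, r = 45.034°, D_min = 232.966°, rainbow angle = 52.966°.
At 703 nm (n = 1.330): cos²i = 0.09611 → i = 71.940°, r = 45.630°, D_min = 230.101°, rainbow angle = 50.101°.
Angular width = |52.966° − 50.101°| = 2.865°.

2.86°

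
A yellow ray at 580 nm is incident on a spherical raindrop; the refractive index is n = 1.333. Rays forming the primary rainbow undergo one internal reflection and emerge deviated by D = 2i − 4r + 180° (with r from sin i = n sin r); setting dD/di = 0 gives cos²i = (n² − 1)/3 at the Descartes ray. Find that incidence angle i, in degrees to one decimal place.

cos²i = (1.333² − 1)/3 = (1.77689 − 1)/3 = 0.25896.
cos i = 0.50888, so i = 59.410°.

59.4°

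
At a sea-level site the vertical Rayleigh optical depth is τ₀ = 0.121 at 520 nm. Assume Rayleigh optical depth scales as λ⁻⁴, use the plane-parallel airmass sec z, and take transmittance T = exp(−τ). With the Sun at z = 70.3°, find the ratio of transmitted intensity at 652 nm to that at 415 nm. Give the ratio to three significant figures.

Airmass: sec 70.3° = 2.9665.
τ(652 nm) = 0.121 × (520/652)⁴ × 2.9665 = 0.121 × 0.4046 × 2.9665 = 0.1452.
τ(415 nm) = 0.121 × (520/415)⁴ × 2.9665 = 0.121 × 2.4650 × 2.9665 = 0.8848.
T(652)/T(415) = exp(τ_B − τ_A) = exp(0.7396) = 2.0951.

2.10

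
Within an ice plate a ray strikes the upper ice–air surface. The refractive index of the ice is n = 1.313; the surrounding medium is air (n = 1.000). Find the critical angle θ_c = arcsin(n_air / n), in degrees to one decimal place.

49.6°

sin θ_c = n_air / n = 1.000 / 1.313 = 0.7616.
θ_c = arcsin(0.7616) = 49.61°.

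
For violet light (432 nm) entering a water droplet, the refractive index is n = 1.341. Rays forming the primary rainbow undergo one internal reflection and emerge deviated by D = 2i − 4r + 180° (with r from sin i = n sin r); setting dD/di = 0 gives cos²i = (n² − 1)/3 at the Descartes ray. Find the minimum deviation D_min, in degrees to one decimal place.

cos²i = (1.79828 − 1)/3 = 0.26609; i = arccos(0.51584) = 58.946°.
sin r = sin 58.946°/1.341 = 0.63884; r = 39.705°.
D_min = 2·58.946° − 4·39.705° + 180° = 139.071°.

139.1°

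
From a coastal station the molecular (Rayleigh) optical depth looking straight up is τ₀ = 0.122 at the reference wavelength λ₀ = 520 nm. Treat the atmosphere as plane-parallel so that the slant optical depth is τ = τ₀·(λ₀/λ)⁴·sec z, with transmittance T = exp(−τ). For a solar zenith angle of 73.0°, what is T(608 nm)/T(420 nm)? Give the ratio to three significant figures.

2.13

Airmass: sec 73.0° = 3.4203.
τ(608 nm) = 0.122 × (520/608)⁴ × 3.4203 = 0.122 × 0.5351 × 3.4203 = 0.2233.
τ(420 nm) = 0.122 × (520/420)⁴ × 3.4203 = 0.122 × 2.3497 × 3.4203 = 0.9805.
T(608)/T(420) = exp(τ_B − τ_A) = exp(0.7572) = 2.1323.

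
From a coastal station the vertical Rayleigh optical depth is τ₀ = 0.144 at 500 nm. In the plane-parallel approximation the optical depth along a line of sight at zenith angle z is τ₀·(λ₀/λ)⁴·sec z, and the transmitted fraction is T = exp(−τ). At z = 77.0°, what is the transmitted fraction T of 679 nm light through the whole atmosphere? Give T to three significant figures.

sec 77.0° = 4.4454.
τ = 0.144 × (500/679)⁴ × 4.4454 = 0.144 × 0.2940 × 4.4454 = 0.1882.
T = exp(−0.1882) = 0.8284.

0.828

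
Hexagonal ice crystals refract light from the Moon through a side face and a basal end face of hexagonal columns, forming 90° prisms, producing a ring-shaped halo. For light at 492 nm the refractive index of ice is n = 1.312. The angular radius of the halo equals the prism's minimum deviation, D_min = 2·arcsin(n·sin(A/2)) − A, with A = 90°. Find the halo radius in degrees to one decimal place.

46.2°

n·sin(A/2) = 1.312 × sin 45° = 1.312 × 0.7071 = 0.9277.
D_min = 2·arcsin(0.9277) − 90° = 2 × 68.083° − 90° = 46.166°.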